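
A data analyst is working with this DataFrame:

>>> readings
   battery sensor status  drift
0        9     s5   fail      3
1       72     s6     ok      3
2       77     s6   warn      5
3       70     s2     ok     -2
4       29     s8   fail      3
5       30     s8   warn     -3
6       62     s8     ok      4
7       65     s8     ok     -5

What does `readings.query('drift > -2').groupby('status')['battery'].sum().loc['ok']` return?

134

filter rows where drift > -2:
   battery sensor status  drift
0        9     s5   fail      3
1       72     s6     ok      3
2       77     s6   warn      5
4       29     s8   fail      3
6       62     s8     ok      4
group by status, sum of battery:
status
fail     38
ok      134
warn     77
Name: battery, dtype: int64
The value at index 'ok' is 134.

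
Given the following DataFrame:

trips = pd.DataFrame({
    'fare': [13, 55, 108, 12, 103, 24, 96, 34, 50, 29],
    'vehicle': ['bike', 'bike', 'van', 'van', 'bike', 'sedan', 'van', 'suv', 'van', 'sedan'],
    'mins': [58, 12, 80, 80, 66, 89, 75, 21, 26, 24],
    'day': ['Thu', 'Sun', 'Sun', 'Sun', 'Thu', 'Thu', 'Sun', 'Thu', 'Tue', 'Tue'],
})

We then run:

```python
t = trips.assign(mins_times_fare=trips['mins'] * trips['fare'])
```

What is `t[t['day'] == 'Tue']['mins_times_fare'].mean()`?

add column mins_times_fare = trips['mins'] * trips['fare']:
   fare vehicle  mins  day  mins_times_fare
0    13    bike    58  Thu              754
1    55    bike    12  Sun              660
2   108     van    80  Sun             8640
3    12     van    80  Sun              960
4   103    bike    66  Thu             6798
5    24   sedan    89  Thu             2136
6    96     van    75  Sun             7200
7    34     suv    21  Thu              714
8    50     van    26  Tue             1300
9    29   sedan    24  Tue              696
filter rows where day == 'Tue':
   fare vehicle  mins  day  mins_times_fare
8    50     van    26  Tue             1300
9    29   sedan    24  Tue              696
Reading off the mean of column 'mins_times_fare', we get 998.0.

998.0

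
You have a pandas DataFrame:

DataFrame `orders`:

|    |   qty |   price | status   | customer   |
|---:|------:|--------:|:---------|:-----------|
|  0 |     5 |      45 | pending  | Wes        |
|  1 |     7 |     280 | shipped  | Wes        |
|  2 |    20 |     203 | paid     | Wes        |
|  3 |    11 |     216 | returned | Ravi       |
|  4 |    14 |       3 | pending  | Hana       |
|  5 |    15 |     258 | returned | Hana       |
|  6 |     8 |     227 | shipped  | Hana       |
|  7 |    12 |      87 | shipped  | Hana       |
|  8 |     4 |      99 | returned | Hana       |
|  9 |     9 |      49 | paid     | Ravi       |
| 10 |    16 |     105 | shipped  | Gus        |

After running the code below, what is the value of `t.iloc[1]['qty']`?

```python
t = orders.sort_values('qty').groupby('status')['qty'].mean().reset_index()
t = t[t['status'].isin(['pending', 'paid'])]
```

9.5

sort by qty:
    qty  price    status customer
8     4     99  returned     Hana
0     5     45   pending      Wes
1     7    280   shipped      Wes
6     8    227   shipped     Hana
9     9     49      paid     Ravi
3    11    216  returned     Ravi
7    12     87   shipped     Hana
4    14      3   pending     Hana
5    15    258  returned     Hana
10   16    105   shipped      Gus
2    20    203      paid      Wes
group by status, mean of qty:
status
paid        14.50
pending      9.50
returned    10.00
shipped     10.75
Name: qty, dtype: float64
reset_index():
     status    qty
0      paid  14.50
1   pending   9.50
2  returned  10.00
3   shipped  10.75
filter rows where status in ['pending', 'paid']:
    status   qty
0     paid  14.5
1  pending   9.5
Taking the value at position 1, column 'qty' gives 9.5.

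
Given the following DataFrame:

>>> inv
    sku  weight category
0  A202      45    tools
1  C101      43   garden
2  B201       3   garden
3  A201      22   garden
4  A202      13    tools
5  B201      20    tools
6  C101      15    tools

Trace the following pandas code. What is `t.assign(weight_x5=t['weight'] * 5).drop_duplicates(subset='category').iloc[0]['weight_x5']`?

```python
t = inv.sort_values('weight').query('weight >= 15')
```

sort by weight:
    sku  weight category
2  B201       3   garden
4  A202      13    tools
6  C101      15    tools
5  B201      20    tools
3  A201      22   garden
1  C101      43   garden
0  A202      45    tools
filter rows where weight >= 15:
    sku  weight category
6  C101      15    tools
5  B201      20    tools
3  A201      22   garden
1  C101      43   garden
0  A202      45    tools
add column weight_x5 = t['weight'] * 5:
    sku  weight category  weight_x5
6  C101      15    tools         75
5  B201      20    tools        100
3  A201      22   garden        110
1  C101      43   garden        215
0  A202      45    tools        225
drop duplicate category (keep=first):
    sku  weight category  weight_x5
6  C101      15    tools         75
3  A201      22   garden        110
Then the value at position 0, column 'weight_x5': 75

75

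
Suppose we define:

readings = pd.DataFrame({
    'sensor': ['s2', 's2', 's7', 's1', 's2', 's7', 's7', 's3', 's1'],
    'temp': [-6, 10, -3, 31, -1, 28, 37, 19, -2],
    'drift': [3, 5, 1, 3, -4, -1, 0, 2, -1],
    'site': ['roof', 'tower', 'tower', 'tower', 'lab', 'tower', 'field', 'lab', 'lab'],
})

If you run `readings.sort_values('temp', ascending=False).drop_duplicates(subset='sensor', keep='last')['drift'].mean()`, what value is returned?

1.25

sort by temp descending:
  sensor  temp  drift   site
6     s7    37      0  field
3     s1    31      3  tower
5     s7    28     -1  tower
7     s3    19      2    lab
1     s2    10      5  tower
4     s2    -1     -4    lab
8     s1    -2     -1    lab
2     s7    -3      1  tower
0     s2    -6      3   roof
drop duplicate sensor (keep=last):
  sensor  temp  drift   site
7     s3    19      2    lab
8     s1    -2     -1    lab
2     s7    -3      1  tower
0     s2    -6      3   roof
So mean() = 1.25.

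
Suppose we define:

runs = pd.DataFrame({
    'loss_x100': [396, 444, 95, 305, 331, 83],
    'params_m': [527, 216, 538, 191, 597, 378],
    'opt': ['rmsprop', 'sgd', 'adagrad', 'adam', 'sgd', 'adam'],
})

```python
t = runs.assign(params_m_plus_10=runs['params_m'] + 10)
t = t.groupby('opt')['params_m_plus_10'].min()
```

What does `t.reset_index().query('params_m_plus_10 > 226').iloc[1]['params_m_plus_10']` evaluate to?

537

add column params_m_plus_10 = runs['params_m'] + 10:
   loss_x100  params_m      opt  params_m_plus_10
0        396       527  rmsprop               537
1        444       216      sgd               226
2         95       538  adagrad               548
3        305       191     adam               201
4        331       597      sgd               607
5         83       378     adam               388
group by opt, min of params_m_plus_10:
opt
adagrad    548
adam       201
rmsprop    537
sgd        226
Name: params_m_plus_10, dtype: int64
reset_index():
       opt  params_m_plus_10
0  adagrad               548
1     adam               201
2  rmsprop               537
3      sgd               226
filter rows where params_m_plus_10 > 226:
       opt  params_m_plus_10
0  adagrad               548
2  rmsprop               537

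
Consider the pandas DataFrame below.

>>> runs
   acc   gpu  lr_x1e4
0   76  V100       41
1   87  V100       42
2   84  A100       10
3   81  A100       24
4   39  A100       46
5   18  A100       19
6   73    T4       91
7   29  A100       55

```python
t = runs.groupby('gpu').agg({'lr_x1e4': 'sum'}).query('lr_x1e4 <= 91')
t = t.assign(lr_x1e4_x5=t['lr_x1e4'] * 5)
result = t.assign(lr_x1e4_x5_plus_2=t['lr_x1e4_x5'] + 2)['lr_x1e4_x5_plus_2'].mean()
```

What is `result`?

group by gpu, sum of lr_x1e4:
      lr_x1e4
gpu          
A100      154
T4         91
V100       83
filter rows where lr_x1e4 <= 91:
      lr_x1e4
gpu          
T4         91
V100       83
add column lr_x1e4_x5 = t['lr_x1e4'] * 5:
      lr_x1e4  lr_x1e4_x5
gpu                      
T4         91         455
V100       83         415
add column lr_x1e4_x5_plus_2 = t['lr_x1e4_x5'] + 2:
      lr_x1e4  lr_x1e4_x5  lr_x1e4_x5_plus_2
gpu                                         
T4         91         455                457
V100       83         415                417
The mean of column 'lr_x1e4_x5_plus_2' is 437.0.

437.0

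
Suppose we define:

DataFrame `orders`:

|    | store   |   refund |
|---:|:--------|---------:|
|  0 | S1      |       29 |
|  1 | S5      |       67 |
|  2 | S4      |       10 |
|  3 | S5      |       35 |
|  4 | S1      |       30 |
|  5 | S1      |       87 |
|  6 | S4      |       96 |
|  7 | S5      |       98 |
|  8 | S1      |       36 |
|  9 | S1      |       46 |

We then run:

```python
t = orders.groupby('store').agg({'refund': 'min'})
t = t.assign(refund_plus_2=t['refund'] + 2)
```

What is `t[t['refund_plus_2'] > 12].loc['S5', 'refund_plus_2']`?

37

group by store, min of refund:
       refund
store        
S1         29
S4         10
S5         35
add column refund_plus_2 = t['refund'] + 2:
       refund  refund_plus_2
store                       
S1         29             31
S4         10             12
S5         35             37
filter rows where refund_plus_2 > 12:
       refund  refund_plus_2
store                       
S1         29             31
S5         35             37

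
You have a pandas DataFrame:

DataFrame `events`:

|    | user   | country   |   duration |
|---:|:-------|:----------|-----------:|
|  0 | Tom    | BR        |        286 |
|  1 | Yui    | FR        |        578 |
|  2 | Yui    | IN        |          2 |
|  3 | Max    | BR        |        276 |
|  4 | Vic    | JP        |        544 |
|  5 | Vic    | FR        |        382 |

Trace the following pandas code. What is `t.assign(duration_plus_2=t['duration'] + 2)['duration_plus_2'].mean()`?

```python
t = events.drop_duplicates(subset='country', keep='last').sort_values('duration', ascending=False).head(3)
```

402.666666667

drop duplicate country (keep=last):
  user country  duration
2  Yui      IN         2
3  Max      BR       276
4  Vic      JP       544
5  Vic      FR       382
sort by duration descending:
  user country  duration
4  Vic      JP       544
5  Vic      FR       382
3  Max      BR       276
2  Yui      IN         2
take first 3 rows:
  user country  duration
4  Vic      JP       544
5  Vic      FR       382
3  Max      BR       276
add column duration_plus_2 = t['duration'] + 2:
  user country  duration  duration_plus_2
4  Vic      JP       544              546
5  Vic      FR       382              384
3  Max      BR       276              278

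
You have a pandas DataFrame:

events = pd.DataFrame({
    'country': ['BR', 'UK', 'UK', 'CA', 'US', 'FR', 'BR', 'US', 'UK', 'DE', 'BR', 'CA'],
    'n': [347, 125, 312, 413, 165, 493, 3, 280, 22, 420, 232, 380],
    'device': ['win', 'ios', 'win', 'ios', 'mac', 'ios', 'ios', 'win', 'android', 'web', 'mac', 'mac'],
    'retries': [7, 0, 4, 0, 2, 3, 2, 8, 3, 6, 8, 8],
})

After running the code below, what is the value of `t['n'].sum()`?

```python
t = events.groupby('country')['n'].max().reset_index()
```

2265

group by country, max of n:
country
BR    347
CA    413
DE    420
FR    493
UK    312
US    280
Name: n, dtype: int64
reset_index():
  country    n
0      BR  347
1      CA  413
2      DE  420
3      FR  493
4      UK  312
5      US  280
Taking the sum of column 'n' gives 2265.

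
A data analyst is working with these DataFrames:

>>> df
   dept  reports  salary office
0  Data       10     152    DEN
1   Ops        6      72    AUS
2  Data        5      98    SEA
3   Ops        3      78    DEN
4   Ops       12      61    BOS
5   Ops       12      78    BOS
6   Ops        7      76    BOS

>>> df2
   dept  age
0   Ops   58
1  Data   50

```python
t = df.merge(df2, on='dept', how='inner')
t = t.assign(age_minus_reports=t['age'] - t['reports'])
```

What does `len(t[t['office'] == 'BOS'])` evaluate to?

merge on 'dept' (how='inner') → 7 rows:
   dept  reports  salary office  age
0  Data       10     152    DEN   50
1   Ops        6      72    AUS   58
2  Data        5      98    SEA   50
3   Ops        3      78    DEN   58
4   Ops       12      61    BOS   58
5   Ops       12      78    BOS   58
6   Ops        7      76    BOS   58
add column age_minus_reports = t['age'] - t['reports']:
   dept  reports  salary office  age  age_minus_reports
0  Data       10     152    DEN   50                 40
1   Ops        6      72    AUS   58                 52
2  Data        5      98    SEA   50                 45
3   Ops        3      78    DEN   58                 55
4   Ops       12      61    BOS   58                 46
5   Ops       12      78    BOS   58                 46
6   Ops        7      76    BOS   58                 51
filter rows where office == 'BOS':
  dept  reports  salary office  age  age_minus_reports
4  Ops       12      61    BOS   58                 46
5  Ops       12      78    BOS   58                 46
6  Ops        7      76    BOS   58                 51
Reading off the number of rows, we get 3.

3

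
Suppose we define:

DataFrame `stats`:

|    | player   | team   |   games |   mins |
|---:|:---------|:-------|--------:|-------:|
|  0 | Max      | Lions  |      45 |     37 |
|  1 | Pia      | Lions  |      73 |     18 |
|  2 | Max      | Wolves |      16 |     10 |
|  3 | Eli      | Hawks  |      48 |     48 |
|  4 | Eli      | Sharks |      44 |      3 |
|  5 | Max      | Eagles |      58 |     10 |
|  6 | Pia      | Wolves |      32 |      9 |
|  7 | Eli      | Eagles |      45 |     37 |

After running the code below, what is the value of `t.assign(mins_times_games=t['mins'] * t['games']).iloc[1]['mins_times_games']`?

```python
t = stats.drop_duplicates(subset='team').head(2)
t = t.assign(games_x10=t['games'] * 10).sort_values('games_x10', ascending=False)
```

160

drop duplicate team (keep=first):
  player    team  games  mins
0    Max   Lions     45    37
2    Max  Wolves     16    10
3    Eli   Hawks     48    48
4    Eli  Sharks     44     3
5    Max  Eagles     58    10
take first 2 rows:
  player    team  games  mins
0    Max   Lions     45    37
2    Max  Wolves     16    10
add column games_x10 = t['games'] * 10:
  player    team  games  mins  games_x10
0    Max   Lions     45    37        450
2    Max  Wolves     16    10        160
sort by games_x10 descending:
  player    team  games  mins  games_x10
0    Max   Lions     45    37        450
2    Max  Wolves     16    10        160
add column mins_times_games = t['mins'] * t['games']:
  player    team  games  mins  games_x10  mins_times_games
0    Max   Lions     45    37        450              1665
2    Max  Wolves     16    10        160               160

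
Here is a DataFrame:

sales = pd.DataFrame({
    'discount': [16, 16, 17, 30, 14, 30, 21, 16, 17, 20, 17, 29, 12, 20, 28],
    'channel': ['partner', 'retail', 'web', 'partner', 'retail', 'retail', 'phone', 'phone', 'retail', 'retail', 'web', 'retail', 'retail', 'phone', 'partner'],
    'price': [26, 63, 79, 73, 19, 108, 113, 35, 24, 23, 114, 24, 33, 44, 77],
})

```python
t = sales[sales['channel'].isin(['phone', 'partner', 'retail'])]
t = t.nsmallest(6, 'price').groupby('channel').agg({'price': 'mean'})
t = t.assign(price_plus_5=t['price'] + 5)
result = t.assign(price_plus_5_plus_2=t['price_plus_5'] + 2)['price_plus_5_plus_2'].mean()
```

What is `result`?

32.3

filter rows where channel in ['phone', 'partner', 'retail']:
    discount  channel  price
0         16  partner     26
1         16   retail     63
3         30  partner     73
4         14   retail     19
5         30   retail    108
6         21    phone    113
7         16    phone     35
8         17   retail     24
9         20   retail     23
11        29   retail     24
12        12   retail     33
13        20    phone     44
14        28  partner     77
take 6 rows with smallest price:
    discount  channel  price
4         14   retail     19
9         20   retail     23
8         17   retail     24
11        29   retail     24
0         16  partner     26
12        12   retail     33
group by channel, mean of price:
         price
channel       
partner   26.0
retail    24.6
add column price_plus_5 = t['price'] + 5:
         price  price_plus_5
channel                     
partner   26.0          31.0
retail    24.6          29.6
add column price_plus_5_plus_2 = t['price_plus_5'] + 2:
         price  price_plus_5  price_plus_5_plus_2
channel                                          
partner   26.0          31.0                 33.0
retail    24.6          29.6                 31.6
Reading off the mean of column 'price_plus_5_plus_2', we get 32.3.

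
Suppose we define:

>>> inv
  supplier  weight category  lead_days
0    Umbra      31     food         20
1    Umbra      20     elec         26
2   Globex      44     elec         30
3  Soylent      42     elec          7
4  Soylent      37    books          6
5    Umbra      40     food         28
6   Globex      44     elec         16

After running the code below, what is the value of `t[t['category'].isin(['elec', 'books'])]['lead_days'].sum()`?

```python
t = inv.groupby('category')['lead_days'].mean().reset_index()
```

group by category, mean of lead_days:
category
books     6.00
elec     19.75
food     24.00
Name: lead_days, dtype: float64
reset_index():
  category  lead_days
0    books       6.00
1     elec      19.75
2     food      24.00
filter rows where category in ['elec', 'books']:
  category  lead_days
0    books       6.00
1     elec      19.75
So sum() = 25.75.

25.75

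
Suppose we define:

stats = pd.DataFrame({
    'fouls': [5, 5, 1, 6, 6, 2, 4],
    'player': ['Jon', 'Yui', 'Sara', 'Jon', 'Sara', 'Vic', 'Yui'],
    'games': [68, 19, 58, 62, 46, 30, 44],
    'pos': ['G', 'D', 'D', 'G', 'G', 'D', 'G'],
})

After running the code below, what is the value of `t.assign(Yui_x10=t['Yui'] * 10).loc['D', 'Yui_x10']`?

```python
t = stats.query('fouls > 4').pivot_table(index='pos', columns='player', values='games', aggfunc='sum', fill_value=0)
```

filter rows where fouls > 4:
   fouls player  games pos
0      5    Jon     68   G
1      5    Yui     19   D
3      6    Jon     62   G
4      6   Sara     46   G
pivot: rows=pos, cols=player, sum(games):
player  Jon  Sara  Yui
pos                   
D         0     0   19
G       130    46    0
add column Yui_x10 = t['Yui'] * 10:
player  Jon  Sara  Yui  Yui_x10
pos                            
D         0     0   19      190
G       130    46    0        0
Then the value at row 'D', column 'Yui_x10': 190

190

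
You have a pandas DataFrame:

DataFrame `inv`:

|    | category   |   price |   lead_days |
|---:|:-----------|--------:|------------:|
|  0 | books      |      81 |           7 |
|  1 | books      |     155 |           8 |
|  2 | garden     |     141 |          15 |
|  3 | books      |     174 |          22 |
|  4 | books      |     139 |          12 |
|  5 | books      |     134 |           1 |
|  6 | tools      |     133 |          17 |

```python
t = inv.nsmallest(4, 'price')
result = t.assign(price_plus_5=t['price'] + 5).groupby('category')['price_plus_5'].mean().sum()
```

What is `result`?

261.0

take 4 rows with smallest price:
  category  price  lead_days
0    books     81          7
6    tools    133         17
5    books    134          1
4    books    139         12
add column price_plus_5 = t['price'] + 5:
  category  price  lead_days  price_plus_5
0    books     81          7            86
6    tools    133         17           138
5    books    134          1           139
4    books    139         12           144
group by category, mean of price_plus_5:
category
books    123.0
tools    138.0
Name: price_plus_5, dtype: float64
Taking the sum of the resulting series gives 261.0.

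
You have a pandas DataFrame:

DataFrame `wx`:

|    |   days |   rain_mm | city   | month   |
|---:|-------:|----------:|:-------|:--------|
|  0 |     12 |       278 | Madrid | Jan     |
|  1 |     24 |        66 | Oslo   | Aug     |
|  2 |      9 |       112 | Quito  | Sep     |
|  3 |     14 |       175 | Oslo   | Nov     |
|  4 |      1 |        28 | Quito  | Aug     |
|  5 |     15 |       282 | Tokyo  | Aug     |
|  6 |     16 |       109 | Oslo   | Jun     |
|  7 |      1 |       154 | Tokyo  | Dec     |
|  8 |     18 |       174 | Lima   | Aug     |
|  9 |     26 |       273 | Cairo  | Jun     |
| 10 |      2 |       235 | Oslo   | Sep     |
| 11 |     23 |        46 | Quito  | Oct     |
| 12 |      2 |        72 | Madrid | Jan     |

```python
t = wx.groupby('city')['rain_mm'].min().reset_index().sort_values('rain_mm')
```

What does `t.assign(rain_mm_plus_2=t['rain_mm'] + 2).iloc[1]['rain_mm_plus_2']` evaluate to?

group by city, min of rain_mm:
city
Cairo     273
Lima      174
Madrid     72
Oslo       66
Quito      28
Tokyo     154
Name: rain_mm, dtype: int64
reset_index():
     city  rain_mm
0   Cairo      273
1    Lima      174
2  Madrid       72
3    Oslo       66
4   Quito       28
5   Tokyo      154
sort by rain_mm:
     city  rain_mm
4   Quito       28
3    Oslo       66
2  Madrid       72
5   Tokyo      154
1    Lima      174
0   Cairo      273
add column rain_mm_plus_2 = t['rain_mm'] + 2:
     city  rain_mm  rain_mm_plus_2
4   Quito       28              30
3    Oslo       66              68
2  Madrid       72              74
5   Tokyo      154             156
1    Lima      174             176
0   Cairo      273             275

68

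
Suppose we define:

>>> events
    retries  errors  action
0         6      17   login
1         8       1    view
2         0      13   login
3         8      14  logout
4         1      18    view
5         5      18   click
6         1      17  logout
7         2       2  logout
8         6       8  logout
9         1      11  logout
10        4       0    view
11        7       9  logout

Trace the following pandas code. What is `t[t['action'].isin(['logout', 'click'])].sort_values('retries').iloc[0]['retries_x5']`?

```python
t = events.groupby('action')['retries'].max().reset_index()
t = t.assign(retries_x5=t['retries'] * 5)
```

group by action, max of retries:
action
click     5
login     6
logout    8
view      8
Name: retries, dtype: int64
reset_index():
   action  retries
0   click        5
1   login        6
2  logout        8
3    view        8
add column retries_x5 = t['retries'] * 5:
   action  retries  retries_x5
0   click        5          25
1   login        6          30
2  logout        8          40
3    view        8          40
filter rows where action in ['logout', 'click']:
   action  retries  retries_x5
0   click        5          25
2  logout        8          40
sort by retries:
   action  retries  retries_x5
0   click        5          25
2  logout        8          40
Taking the value at position 0, column 'retries_x5' gives 25.

25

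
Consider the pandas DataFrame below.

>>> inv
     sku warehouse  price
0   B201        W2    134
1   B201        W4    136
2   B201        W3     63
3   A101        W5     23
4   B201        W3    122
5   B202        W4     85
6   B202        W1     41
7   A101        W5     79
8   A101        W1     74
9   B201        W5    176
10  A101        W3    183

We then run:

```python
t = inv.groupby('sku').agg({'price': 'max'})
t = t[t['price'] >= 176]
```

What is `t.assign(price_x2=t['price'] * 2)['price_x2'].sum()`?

group by sku, max of price:
      price
sku        
A101    183
B201    176
B202     85
filter rows where price >= 176:
      price
sku        
A101    183
B201    176
add column price_x2 = t['price'] * 2:
      price  price_x2
sku                  
A101    183       366
B201    176       352

718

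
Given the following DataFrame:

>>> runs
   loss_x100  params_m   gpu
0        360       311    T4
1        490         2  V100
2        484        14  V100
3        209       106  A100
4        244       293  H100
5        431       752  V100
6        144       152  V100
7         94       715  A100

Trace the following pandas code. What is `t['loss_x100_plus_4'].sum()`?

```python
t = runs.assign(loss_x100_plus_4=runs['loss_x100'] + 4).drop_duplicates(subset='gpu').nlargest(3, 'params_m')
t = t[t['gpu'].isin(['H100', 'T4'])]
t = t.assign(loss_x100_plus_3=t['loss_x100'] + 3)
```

add column loss_x100_plus_4 = runs['loss_x100'] + 4:
   loss_x100  params_m   gpu  loss_x100_plus_4
0        360       311    T4               364
1        490         2  V100               494
2        484        14  V100               488
3        209       106  A100               213
4        244       293  H100               248
5        431       752  V100               435
6        144       152  V100               148
7         94       715  A100                98
drop duplicate gpu (keep=first):
   loss_x100  params_m   gpu  loss_x100_plus_4
0        360       311    T4               364
1        490         2  V100               494
3        209       106  A100               213
4        244       293  H100               248
take 3 rows with largest params_m:
   loss_x100  params_m   gpu  loss_x100_plus_4
0        360       311    T4               364
4        244       293  H100               248
3        209       106  A100               213
filter rows where gpu in ['H100', 'T4']:
   loss_x100  params_m   gpu  loss_x100_plus_4
0        360       311    T4               364
4        244       293  H100               248
add column loss_x100_plus_3 = t['loss_x100'] + 3:
   loss_x100  params_m   gpu  loss_x100_plus_4  loss_x100_plus_3
0        360       311    T4               364               363
4        244       293  H100               248               247
Taking the sum of column 'loss_x100_plus_4' gives 612.

612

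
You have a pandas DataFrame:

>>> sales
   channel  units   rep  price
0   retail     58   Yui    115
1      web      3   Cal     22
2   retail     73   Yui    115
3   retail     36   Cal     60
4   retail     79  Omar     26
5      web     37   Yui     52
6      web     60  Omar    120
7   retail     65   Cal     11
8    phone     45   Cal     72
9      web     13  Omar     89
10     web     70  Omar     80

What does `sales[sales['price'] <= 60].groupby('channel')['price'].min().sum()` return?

33

filter rows where price <= 60:
  channel  units   rep  price
1     web      3   Cal     22
3  retail     36   Cal     60
4  retail     79  Omar     26
5     web     37   Yui     52
7  retail     65   Cal     11
group by channel, min of price:
channel
retail    11
web       22
Name: price, dtype: int64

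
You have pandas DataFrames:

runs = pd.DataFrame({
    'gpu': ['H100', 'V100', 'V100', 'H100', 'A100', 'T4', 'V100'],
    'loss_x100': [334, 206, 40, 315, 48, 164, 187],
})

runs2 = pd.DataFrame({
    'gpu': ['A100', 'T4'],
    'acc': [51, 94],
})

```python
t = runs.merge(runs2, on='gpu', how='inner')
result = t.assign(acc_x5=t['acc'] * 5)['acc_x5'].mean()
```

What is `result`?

merge on 'gpu' (how='inner') → 2 rows:
    gpu  loss_x100  acc
0  A100         48   51
1    T4        164   94
add column acc_x5 = t['acc'] * 5:
    gpu  loss_x100  acc  acc_x5
0  A100         48   51     255
1    T4        164   94     470
Finally, mean of column 'acc_x5' = 362.5.

362.5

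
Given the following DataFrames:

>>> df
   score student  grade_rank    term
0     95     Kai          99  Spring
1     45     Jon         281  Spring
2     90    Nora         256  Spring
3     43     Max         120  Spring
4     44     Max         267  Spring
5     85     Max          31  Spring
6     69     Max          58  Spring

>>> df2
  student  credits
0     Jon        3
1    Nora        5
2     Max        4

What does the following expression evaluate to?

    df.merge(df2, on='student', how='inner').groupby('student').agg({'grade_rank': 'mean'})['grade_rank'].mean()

merge on 'student' (how='inner') → 6 rows:
   score student  grade_rank    term  credits
0     45     Jon         281  Spring        3
1     90    Nora         256  Spring        5
2     43     Max         120  Spring        4
3     44     Max         267  Spring        4
4     85     Max          31  Spring        4
5     69     Max          58  Spring        4
group by student, mean of grade_rank:
         grade_rank
student            
Jon           281.0
Max           119.0
Nora          256.0
Reading off the mean of column 'grade_rank', we get 218.666666667.

218.666666667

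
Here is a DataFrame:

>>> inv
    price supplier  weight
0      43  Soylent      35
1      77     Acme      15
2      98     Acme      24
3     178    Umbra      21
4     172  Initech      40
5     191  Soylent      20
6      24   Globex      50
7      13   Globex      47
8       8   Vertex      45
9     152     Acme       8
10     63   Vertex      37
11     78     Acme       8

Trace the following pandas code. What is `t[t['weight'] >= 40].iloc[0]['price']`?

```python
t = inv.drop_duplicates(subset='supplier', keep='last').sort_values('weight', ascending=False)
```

13

drop duplicate supplier (keep=last):
    price supplier  weight
3     178    Umbra      21
4     172  Initech      40
5     191  Soylent      20
7      13   Globex      47
10     63   Vertex      37
11     78     Acme       8
sort by weight descending:
    price supplier  weight
7      13   Globex      47
4     172  Initech      40
10     63   Vertex      37
3     178    Umbra      21
5     191  Soylent      20
11     78     Acme       8
filter rows where weight >= 40:
   price supplier  weight
7     13   Globex      47
4    172  Initech      40
Then the value at position 0, column 'price': 13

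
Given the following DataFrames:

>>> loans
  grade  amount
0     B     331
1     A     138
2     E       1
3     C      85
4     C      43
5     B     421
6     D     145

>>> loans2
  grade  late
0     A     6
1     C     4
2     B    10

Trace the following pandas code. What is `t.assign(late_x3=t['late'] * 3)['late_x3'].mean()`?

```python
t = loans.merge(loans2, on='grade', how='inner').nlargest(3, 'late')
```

26.0

merge on 'grade' (how='inner') → 5 rows:
  grade  amount  late
0     B     331    10
1     A     138     6
2     C      85     4
3     C      43     4
4     B     421    10
take 3 rows with largest late:
  grade  amount  late
0     B     331    10
4     B     421    10
1     A     138     6
add column late_x3 = t['late'] * 3:
  grade  amount  late  late_x3
0     B     331    10       30
4     B     421    10       30
1     A     138     6       18
mean of column 'late_x3' → 26.0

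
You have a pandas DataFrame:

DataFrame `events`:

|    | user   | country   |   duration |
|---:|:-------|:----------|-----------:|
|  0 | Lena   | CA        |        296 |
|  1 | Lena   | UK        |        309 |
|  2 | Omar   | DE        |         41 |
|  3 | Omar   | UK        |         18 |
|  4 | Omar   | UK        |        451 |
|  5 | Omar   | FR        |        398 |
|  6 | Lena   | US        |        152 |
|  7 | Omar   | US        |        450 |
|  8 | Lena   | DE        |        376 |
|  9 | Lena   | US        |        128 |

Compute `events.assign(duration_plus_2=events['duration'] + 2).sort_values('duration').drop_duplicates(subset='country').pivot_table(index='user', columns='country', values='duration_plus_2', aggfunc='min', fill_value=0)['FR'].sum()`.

400

add column duration_plus_2 = events['duration'] + 2:
   user country  duration  duration_plus_2
0  Lena      CA       296              298
1  Lena      UK       309              311
2  Omar      DE        41               43
3  Omar      UK        18               20
4  Omar      UK       451              453
5  Omar      FR       398              400
6  Lena      US       152              154
7  Omar      US       450              452
8  Lena      DE       376              378
9  Lena      US       128              130
sort by duration:
   user country  duration  duration_plus_2
3  Omar      UK        18               20
2  Omar      DE        41               43
9  Lena      US       128              130
6  Lena      US       152              154
0  Lena      CA       296              298
1  Lena      UK       309              311
8  Lena      DE       376              378
5  Omar      FR       398              400
7  Omar      US       450              452
4  Omar      UK       451              453
drop duplicate country (keep=first):
   user country  duration  duration_plus_2
3  Omar      UK        18               20
2  Omar      DE        41               43
9  Lena      US       128              130
0  Lena      CA       296              298
5  Omar      FR       398              400
pivot: rows=user, cols=country, min(duration_plus_2):
country   CA  DE   FR  UK   US
user                          
Lena     298   0    0   0  130
Omar       0  43  400  20    0
sum of column 'FR' → 400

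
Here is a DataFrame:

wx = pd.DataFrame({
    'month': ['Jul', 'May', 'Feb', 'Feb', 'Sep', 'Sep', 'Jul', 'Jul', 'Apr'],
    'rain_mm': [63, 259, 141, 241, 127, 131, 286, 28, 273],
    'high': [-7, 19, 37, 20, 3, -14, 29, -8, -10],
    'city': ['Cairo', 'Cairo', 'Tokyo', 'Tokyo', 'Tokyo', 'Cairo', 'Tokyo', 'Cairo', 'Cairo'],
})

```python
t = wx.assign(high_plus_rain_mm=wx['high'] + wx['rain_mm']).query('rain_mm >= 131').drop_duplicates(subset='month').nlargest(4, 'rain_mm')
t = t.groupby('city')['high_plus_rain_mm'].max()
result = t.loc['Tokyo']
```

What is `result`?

add column high_plus_rain_mm = wx['high'] + wx['rain_mm']:
  month  rain_mm  high   city  high_plus_rain_mm
0   Jul       63    -7  Cairo                 56
1   May      259    19  Cairo                278
2   Feb      141    37  Tokyo                178
3   Feb      241    20  Tokyo                261
4   Sep      127     3  Tokyo                130
5   Sep      131   -14  Cairo                117
6   Jul      286    29  Tokyo                315
7   Jul       28    -8  Cairo                 20
8   Apr      273   -10  Cairo                263
filter rows where rain_mm >= 131:
  month  rain_mm  high   city  high_plus_rain_mm
1   May      259    19  Cairo                278
2   Feb      141    37  Tokyo                178
3   Feb      241    20  Tokyo                261
5   Sep      131   -14  Cairo                117
6   Jul      286    29  Tokyo                315
8   Apr      273   -10  Cairo                263
drop duplicate month (keep=first):
  month  rain_mm  high   city  high_plus_rain_mm
1   May      259    19  Cairo                278
2   Feb      141    37  Tokyo                178
5   Sep      131   -14  Cairo                117
6   Jul      286    29  Tokyo                315
8   Apr      273   -10  Cairo                263
take 4 rows with largest rain_mm:
  month  rain_mm  high   city  high_plus_rain_mm
6   Jul      286    29  Tokyo                315
8   Apr      273   -10  Cairo                263
1   May      259    19  Cairo                278
2   Feb      141    37  Tokyo                178
group by city, max of high_plus_rain_mm:
city
Cairo    278
Tokyo    315
Name: high_plus_rain_mm, dtype: int64
The value at index 'Tokyo' is 315.

315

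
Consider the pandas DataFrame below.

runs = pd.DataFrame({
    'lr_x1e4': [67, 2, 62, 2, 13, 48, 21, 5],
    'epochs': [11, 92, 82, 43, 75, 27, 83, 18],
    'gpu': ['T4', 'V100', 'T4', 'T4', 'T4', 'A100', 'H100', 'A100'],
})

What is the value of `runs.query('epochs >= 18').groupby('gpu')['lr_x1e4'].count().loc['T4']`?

filter rows where epochs >= 18:
   lr_x1e4  epochs   gpu
1        2      92  V100
2       62      82    T4
3        2      43    T4
4       13      75    T4
5       48      27  A100
6       21      83  H100
7        5      18  A100
group by gpu, count of lr_x1e4:
gpu
A100    2
H100    1
T4      3
V100    1
Name: lr_x1e4, dtype: int64
Finally, value at index 'T4' = 3.

3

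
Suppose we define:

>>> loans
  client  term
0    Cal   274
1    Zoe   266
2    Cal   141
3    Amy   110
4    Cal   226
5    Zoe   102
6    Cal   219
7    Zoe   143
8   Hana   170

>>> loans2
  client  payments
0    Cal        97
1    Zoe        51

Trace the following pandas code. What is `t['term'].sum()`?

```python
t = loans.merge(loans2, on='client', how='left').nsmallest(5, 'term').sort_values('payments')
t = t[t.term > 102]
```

merge on 'client' (how='left') → 9 rows:
  client  term  payments
0    Cal   274      97.0
1    Zoe   266      51.0
2    Cal   141      97.0
3    Amy   110       NaN
4    Cal   226      97.0
5    Zoe   102      51.0
6    Cal   219      97.0
7    Zoe   143      51.0
8   Hana   170       NaN
take 5 rows with smallest term:
  client  term  payments
5    Zoe   102      51.0
3    Amy   110       NaN
2    Cal   141      97.0
7    Zoe   143      51.0
8   Hana   170       NaN
sort by payments:
  client  term  payments
5    Zoe   102      51.0
7    Zoe   143      51.0
2    Cal   141      97.0
3    Amy   110       NaN
8   Hana   170       NaN
filter rows where term > 102:
  client  term  payments
7    Zoe   143      51.0
2    Cal   141      97.0
3    Amy   110       NaN
8   Hana   170       NaN
sum of column 'term' → 564

564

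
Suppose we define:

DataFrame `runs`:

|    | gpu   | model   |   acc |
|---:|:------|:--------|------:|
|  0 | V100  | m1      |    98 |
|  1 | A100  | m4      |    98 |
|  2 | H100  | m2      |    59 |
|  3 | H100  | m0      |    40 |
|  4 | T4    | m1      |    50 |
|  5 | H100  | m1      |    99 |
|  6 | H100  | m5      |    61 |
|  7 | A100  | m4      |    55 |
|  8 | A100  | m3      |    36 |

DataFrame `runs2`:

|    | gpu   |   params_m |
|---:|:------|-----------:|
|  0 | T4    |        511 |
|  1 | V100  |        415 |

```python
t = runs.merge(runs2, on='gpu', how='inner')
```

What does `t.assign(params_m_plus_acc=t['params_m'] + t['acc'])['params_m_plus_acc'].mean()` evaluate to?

537.0

merge on 'gpu' (how='inner') → 2 rows:
    gpu model  acc  params_m
0  V100    m1   98       415
1    T4    m1   50       511
add column params_m_plus_acc = t['params_m'] + t['acc']:
    gpu model  acc  params_m  params_m_plus_acc
0  V100    m1   98       415                513
1    T4    m1   50       511                561
Taking the mean of column 'params_m_plus_acc' gives 537.0.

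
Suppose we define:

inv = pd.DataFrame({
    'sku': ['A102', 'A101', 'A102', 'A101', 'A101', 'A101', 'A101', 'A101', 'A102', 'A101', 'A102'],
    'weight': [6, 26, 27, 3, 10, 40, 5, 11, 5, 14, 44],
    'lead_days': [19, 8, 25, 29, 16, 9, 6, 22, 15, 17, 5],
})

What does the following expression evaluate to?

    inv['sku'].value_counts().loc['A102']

value_counts of sku:
sku
A101    7
A102    4
Name: count, dtype: int64
Then the value at index 'A102': 4

4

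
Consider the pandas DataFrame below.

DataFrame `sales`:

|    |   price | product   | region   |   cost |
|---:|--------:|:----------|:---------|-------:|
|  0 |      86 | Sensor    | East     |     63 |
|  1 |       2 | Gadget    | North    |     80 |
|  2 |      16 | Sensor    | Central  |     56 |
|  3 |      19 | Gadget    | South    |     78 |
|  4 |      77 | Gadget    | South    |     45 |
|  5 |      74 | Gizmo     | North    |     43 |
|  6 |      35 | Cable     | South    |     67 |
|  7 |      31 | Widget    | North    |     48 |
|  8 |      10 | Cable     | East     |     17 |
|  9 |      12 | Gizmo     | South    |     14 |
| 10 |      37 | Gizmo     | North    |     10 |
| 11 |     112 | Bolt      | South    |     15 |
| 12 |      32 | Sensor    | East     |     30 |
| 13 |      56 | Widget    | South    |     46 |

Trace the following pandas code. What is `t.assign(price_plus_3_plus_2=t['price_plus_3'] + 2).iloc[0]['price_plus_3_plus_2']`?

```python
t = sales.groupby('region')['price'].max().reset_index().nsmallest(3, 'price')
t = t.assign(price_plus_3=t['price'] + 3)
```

group by region, max of price:
region
Central     16
East        86
North       74
South      112
Name: price, dtype: int64
reset_index():
    region  price
0  Central     16
1     East     86
2    North     74
3    South    112
take 3 rows with smallest price:
    region  price
0  Central     16
2    North     74
1     East     86
add column price_plus_3 = t['price'] + 3:
    region  price  price_plus_3
0  Central     16            19
2    North     74            77
1     East     86            89
add column price_plus_3_plus_2 = t['price_plus_3'] + 2:
    region  price  price_plus_3  price_plus_3_plus_2
0  Central     16            19                   21
2    North     74            77                   79
1     East     86            89                   91
Then the value at position 0, column 'price_plus_3_plus_2': 21

21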